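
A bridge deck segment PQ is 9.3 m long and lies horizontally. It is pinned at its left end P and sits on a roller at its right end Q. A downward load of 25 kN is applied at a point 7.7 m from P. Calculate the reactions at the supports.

Moments about P: Q_y·9.3 − 25·7.7 = 0 → Q_y = 192.5/9.3 = 20.6989 ≈ 20.70 kN.
ΣF_y = 0: P_y + 20.6989 − 25 = 0 → P_y = 4.301 kN.
ΣF_x = 0: no horizontal applied forces, so P_x = 0.

P_x = 0, P_y = 4.301 kN, Q_y = 20.70 kN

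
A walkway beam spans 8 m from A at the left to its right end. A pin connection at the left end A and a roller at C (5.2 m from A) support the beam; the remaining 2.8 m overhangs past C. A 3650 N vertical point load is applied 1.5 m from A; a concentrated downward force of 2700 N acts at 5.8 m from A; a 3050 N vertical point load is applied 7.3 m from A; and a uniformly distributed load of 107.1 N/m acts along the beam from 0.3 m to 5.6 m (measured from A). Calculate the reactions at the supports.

A_x = 0, A_y = 1299 N, C_y = 8668 N

Resultant of the distributed load: 107.1 × 5.3 = 567.63 N at 2.95 m from A.
Moments about A: C_y·5.2 − 3650·1.5 − 2700·5.8 − 3050·7.3 − (107.1·5.3)·2.95 = 0 → C_y = 45074.5085/5.2 = 8668.17 ≈ 8668 N.
ΣF_y = 0: A_y + 8668.17 − 3650 − 2700 − 3050 − 107.1·5.3 = 0 → A_y = 1299 N.
ΣF_x = 0: no horizontal applied forces, so A_x = 0.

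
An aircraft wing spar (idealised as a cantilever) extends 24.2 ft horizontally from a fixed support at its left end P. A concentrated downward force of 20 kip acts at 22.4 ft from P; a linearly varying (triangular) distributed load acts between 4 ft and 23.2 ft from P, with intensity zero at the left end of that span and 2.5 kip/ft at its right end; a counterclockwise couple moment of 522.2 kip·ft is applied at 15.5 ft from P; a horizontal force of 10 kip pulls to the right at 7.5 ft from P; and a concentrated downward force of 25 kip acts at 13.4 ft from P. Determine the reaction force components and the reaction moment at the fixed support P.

P_x = -10.00 kip, P_y = 69.00 kip, M_P = 664.0 kip·ft

Resultant of the triangular load: ½ × 2.5 × 19.2 = 24 kip, acting at 16.8 ft from P (one-third of the span from the peak).
ΣF_x = 0: P_x + 10 = 0 → P_x = -10.00 kip.
ΣF_y = 0: P_y − 20 − ½·2.5·19.2 − 25 = 0 → P_y = 69.00 kip.
ΣM about P: M_P − 20·22.4 − (½·2.5·19.2)·16.8 + 522.2 − 25·13.4 = 0 → M_P = 664.0 kip·ft.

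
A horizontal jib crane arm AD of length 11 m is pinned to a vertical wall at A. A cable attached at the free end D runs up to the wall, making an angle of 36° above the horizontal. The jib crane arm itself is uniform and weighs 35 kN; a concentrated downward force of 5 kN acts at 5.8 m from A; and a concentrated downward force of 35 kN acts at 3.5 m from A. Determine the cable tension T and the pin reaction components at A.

T = 53.20 kN, A_x = 43.04 kN, A_y = 43.73 kN

ΣM about A: T·sin36°·11 − 35·5.5 − 5·5.8 − 35·3.5 = 0 → T = 344/(11·0.587785) = 53.2044 ≈ 53.20 kN.
ΣF_x = 0: A_x − T·cos36° = 0 → A_x = 53.2044 × 0.809017 = 43.04 kN.
ΣF_y = 0: A_y + T·sin36° − 35 − 5 − 35 = 0 → A_y = 75 − 53.2044 × 0.587785 = 43.73 kN.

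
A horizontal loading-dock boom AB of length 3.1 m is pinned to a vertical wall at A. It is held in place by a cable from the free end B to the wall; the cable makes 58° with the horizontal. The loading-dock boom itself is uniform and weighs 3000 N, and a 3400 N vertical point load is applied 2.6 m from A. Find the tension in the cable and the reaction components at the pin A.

ΣM about A: T·sin58°·3.1 − 3000·1.55 − 3400·2.6 = 0 → T = 13490/(3.1·0.848048) = 5131.33 ≈ 5131 N.
ΣF_x = 0: A_x − T·cos58° = 0 → A_x = 5131.33 × 0.529919 = 2719 N.
ΣF_y = 0: A_y + T·sin58° − 3000 − 3400 = 0 → A_y = 6400 − 5131.33 × 0.848048 = 2048 N.

T = 5131 N, A_x = 2719 N, A_y = 2048 N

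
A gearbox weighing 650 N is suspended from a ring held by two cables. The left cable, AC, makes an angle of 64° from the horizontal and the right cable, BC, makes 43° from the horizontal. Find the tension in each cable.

ΣF_x = 0: −T_AC·cos64° + T_BC·cos43° = 0 → T_BC = 0.599397·T_AC.
ΣF_y = 0: T_AC·sin64° + T_BC·sin43° = 650.
Substitute: T_AC·(0.898794 + 0.599397·0.681998) = 650 → T_AC = 497.101 ≈ 497.1 N.
Then T_BC = 0.599397 × 497.101 = 298.0 N.

T_AC = 497.1 N, T_BC = 298.0 N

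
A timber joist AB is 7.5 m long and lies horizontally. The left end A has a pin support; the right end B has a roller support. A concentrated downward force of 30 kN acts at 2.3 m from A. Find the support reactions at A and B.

Moments about A: B_y·7.5 − 30·2.3 = 0 → B_y = 69/7.5 = 9.200 kN.
ΣF_y = 0: A_y + 9.2 − 30 = 0 → A_y = 20.80 kN.
ΣF_x = 0: no horizontal applied forces, so A_x = 0.

A_x = 0, A_y = 20.80 kN, B_y = 9.200 kN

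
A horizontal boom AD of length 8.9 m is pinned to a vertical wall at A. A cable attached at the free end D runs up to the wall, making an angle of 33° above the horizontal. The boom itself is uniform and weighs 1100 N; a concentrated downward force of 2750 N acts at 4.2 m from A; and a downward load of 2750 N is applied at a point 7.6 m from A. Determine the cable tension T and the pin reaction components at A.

T = 7704 N, A_x = 6461 N, A_y = 2404 N

ΣM about A: T·sin33°·8.9 − 1100·4.45 − 2750·4.2 − 2750·7.6 = 0 → T = 37345/(8.9·0.544639) = 7704.31 ≈ 7704 N.
ΣF_x = 0: A_x − T·cos33° = 0 → A_x = 7704.31 × 0.838671 = 6461 N.
ΣF_y = 0: A_y + T·sin33° − 1100 − 2750 − 2750 = 0 → A_y = 6600 − 7704.31 × 0.544639 = 2404 N.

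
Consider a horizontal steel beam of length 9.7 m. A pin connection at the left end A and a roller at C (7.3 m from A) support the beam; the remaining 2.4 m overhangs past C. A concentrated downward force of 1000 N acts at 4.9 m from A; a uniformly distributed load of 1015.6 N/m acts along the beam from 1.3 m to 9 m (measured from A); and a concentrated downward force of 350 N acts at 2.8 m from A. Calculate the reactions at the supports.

A_x = 0, A_y = 2848 N, C_y = 6322 N

Resultant of the distributed load: 1015.6 × 7.7 = 7820.12 N at 5.15 m from A.
Taking moments about A: C_y·7.3 − 1000·4.9 − (1015.6·7.7)·5.15 − 350·2.8 = 0 → C_y = 46153.618/7.3 = 6322.41 ≈ 6322 N.
ΣF_y = 0: A_y + 6322.41 − 1000 − 1015.6·7.7 − 350 = 0 → A_y = 2848 N.
ΣF_x = 0: no horizontal applied forces, so A_x = 0.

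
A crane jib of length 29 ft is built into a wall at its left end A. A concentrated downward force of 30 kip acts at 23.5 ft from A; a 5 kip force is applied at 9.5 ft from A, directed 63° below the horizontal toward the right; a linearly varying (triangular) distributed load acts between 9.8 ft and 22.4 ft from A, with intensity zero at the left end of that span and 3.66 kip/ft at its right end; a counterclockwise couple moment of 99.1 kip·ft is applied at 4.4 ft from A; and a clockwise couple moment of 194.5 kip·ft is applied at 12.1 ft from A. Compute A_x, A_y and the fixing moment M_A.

A_x = -2.270 kip, A_y = 57.51 kip, M_A = 1262 kip·ft

Resultant of the triangular load: ½ × 3.66 × 12.6 = 23.058 kip, acting at 18.2 ft from A (one-third of the span from the peak).
ΣF_x = 0: A_x + 5·cos63° = 0 → A_x = -2.270 kip.
ΣF_y = 0: A_y − 30 − 5·sin63° − ½·3.66·12.6 = 0 → A_y = 57.51 kip.
ΣM about A: M_A − 30·23.5 − 5·sin63°·9.5 − (½·3.66·12.6)·18.2 + 99.1 − 194.5 = 0 → M_A = 1262 kip·ft.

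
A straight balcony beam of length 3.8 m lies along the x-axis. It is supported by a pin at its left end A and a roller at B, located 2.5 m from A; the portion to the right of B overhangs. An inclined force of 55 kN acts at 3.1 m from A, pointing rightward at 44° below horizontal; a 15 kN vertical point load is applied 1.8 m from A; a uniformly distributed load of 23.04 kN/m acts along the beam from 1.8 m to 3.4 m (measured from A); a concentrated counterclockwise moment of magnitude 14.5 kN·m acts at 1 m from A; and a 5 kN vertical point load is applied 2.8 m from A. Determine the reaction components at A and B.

Resultant of the distributed load: 23.04 × 1.6 = 36.864 kN at 2.6 m from A.
ΣM about A: B_y·2.5 − 55·sin44°·3.1 − 15·1.8 − (23.04·1.6)·2.6 + 14.5 − 5·2.8 = 0 → B_y = 240.786/2.5 = 96.3144 ≈ 96.31 kN.
ΣF_y = 0: A_y + 96.3144 − 55·sin44° − 15 − 23.04·1.6 − 5 = 0 → A_y = -1.244 kN.
ΣF_x = 0: A_x + 55·cos44° = 0 → A_x = -39.56 kN.

A_x = -39.56 kN, A_y = -1.244 kN, B_y = 96.31 kN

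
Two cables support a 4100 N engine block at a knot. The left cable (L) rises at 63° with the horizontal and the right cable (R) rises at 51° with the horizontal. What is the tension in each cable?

T_L = 2824 N, T_R = 2038 N

ΣF_x = 0: −T_L·cos63° + T_R·cos51° = 0 → T_R = 0.721398·T_L.
ΣF_y = 0: T_L·sin63° + T_R·sin51° = 4100.
Substitute: T_L·(0.891007 + 0.721398·0.777146) = 4100 → T_L = 2824.39 ≈ 2824 N.
Then T_R = 0.721398 × 2824.39 = 2038 N.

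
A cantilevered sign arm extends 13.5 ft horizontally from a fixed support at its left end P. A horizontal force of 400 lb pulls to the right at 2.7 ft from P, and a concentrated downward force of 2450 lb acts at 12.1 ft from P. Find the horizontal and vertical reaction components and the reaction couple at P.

ΣF_x = 0: P_x + 400 = 0 → P_x = -400.0 lb.
ΣF_y = 0: P_y − 2450 = 0 → P_y = 2450 lb.
ΣM about P: M_P − 2450·12.1 = 0 → M_P = 29640 lb·ft.

P_x = -400.0 lb, P_y = 2450 lb, M_P = 29640 lb·ft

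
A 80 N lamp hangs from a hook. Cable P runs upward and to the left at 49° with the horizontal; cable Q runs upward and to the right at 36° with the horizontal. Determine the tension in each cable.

ΣF_x = 0: −T_P·cos49° + T_Q·cos36° = 0 → T_Q = 0.810934·T_P.
ΣF_y = 0: T_P·sin49° + T_Q·sin36° = 80.
Substitute: T_P·(0.75471 + 0.810934·0.587785) = 80 → T_P = 64.9686 ≈ 64.97 N.
Then T_Q = 0.810934 × 64.9686 = 52.69 N.

T_P = 64.97 N, T_Q = 52.69 N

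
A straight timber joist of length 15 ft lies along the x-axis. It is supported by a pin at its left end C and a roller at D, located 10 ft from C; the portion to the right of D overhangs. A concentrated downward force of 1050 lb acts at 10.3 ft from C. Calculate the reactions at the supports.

C_x = 0, C_y = -31.50 lb, D_y = 1082 lb

Taking moments about C: D_y·10 − 1050·10.3 = 0 → D_y = 10815/10 = 1081.5 ≈ 1082 lb.
ΣF_y = 0: C_y + 1081.5 − 1050 = 0 → C_y = -31.50 lb.
ΣF_x = 0: no horizontal applied forces, so C_x = 0.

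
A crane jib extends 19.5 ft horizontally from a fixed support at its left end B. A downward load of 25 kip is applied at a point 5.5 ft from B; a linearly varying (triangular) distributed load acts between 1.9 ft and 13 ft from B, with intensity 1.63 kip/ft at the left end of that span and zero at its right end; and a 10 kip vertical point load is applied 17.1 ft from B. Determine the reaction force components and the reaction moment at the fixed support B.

B_x = 0, B_y = 44.05 kip, M_B = 359.2 kip·ft

Resultant of the triangular load: ½ × 1.63 × 11.1 = 9.0465 kip, acting at 5.6 ft from B (one-third of the span from the peak).
ΣF_x = 0: B_x = 0.
ΣF_y = 0: B_y − 25 − ½·1.63·11.1 − 10 = 0 → B_y = 44.05 kip.
ΣM about B: M_B − 25·5.5 − (½·1.63·11.1)·5.6 − 10·17.1 = 0 → M_B = 359.2 kip·ft.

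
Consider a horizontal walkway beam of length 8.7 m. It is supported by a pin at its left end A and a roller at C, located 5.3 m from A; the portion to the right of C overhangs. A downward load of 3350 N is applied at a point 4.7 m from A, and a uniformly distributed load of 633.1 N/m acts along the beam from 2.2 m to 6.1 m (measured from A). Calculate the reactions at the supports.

Resultant of the distributed load: 633.1 × 3.9 = 2469.09 N at 4.15 m from A.
Moments about A: C_y·5.3 − 3350·4.7 − (633.1·3.9)·4.15 = 0 → C_y = 25991.7235/5.3 = 4904.1 ≈ 4904 N.
ΣF_y = 0: A_y + 4904.1 − 3350 − 633.1·3.9 = 0 → A_y = 915.0 N.
ΣF_x = 0: no horizontal applied forces, so A_x = 0.

A_x = 0, A_y = 915.0 N, C_y = 4904 N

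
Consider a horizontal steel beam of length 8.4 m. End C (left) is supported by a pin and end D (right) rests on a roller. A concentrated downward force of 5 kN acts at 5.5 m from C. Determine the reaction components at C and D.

Moments about C: D_y·8.4 − 5·5.5 = 0 → D_y = 27.5/8.4 = 3.27381 ≈ 3.274 kN.
ΣF_y = 0: C_y + 3.27381 − 5 = 0 → C_y = 1.726 kN.
ΣF_x = 0: no horizontal applied forces, so C_x = 0.

C_x = 0, C_y = 1.726 kN, D_y = 3.274 kN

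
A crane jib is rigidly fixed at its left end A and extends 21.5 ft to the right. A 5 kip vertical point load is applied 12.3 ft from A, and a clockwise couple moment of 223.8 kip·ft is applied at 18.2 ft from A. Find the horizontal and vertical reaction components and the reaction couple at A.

A_x = 0, A_y = 5.000 kip, M_A = 285.3 kip·ft

ΣF_x = 0: A_x = 0.
ΣF_y = 0: A_y − 5 = 0 → A_y = 5.000 kip.
ΣM about A: M_A − 5·12.3 − 223.8 = 0 → M_A = 285.3 kip·ft.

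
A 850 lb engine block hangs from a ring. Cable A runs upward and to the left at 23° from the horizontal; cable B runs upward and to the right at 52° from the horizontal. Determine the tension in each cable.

ΣF_x = 0: −T_A·cos23° + T_B·cos52° = 0 → T_B = 1.49515·T_A.
ΣF_y = 0: T_A·sin23° + T_B·sin52° = 850.
Substitute: T_A·(0.390731 + 1.49515·0.788011) = 850 → T_A = 541.772 ≈ 541.8 lb.
Then T_B = 1.49515 × 541.772 = 810.0 lb.

T_A = 541.8 lb, T_B = 810.0 lb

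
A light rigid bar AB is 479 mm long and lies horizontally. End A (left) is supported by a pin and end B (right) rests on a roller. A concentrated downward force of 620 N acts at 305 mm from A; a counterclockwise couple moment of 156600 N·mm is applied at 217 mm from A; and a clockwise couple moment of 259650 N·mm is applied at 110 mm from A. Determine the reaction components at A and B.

A_x = 0, A_y = 10.08 N, B_y = 609.9 N

Taking moments about A: B_y·479 − 620·305 + 156600 − 259650 = 0 → B_y = 292150/479 = 609.916 ≈ 609.9 N.
ΣF_y = 0: A_y + 609.916 − 620 = 0 → A_y = 10.08 N.
ΣF_x = 0: no horizontal applied forces, so A_x = 0.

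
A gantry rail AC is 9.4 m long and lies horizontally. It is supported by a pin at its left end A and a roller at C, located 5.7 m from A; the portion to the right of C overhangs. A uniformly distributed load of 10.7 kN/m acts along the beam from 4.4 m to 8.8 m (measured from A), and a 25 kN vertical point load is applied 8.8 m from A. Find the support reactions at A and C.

Resultant of the distributed load: 10.7 × 4.4 = 47.08 kN at 6.6 m from A.
ΣM about A: C_y·5.7 − (10.7·4.4)·6.6 − 25·8.8 = 0 → C_y = 530.728/5.7 = 93.1102 ≈ 93.11 kN.
ΣF_y = 0: A_y + 93.1102 − 10.7·4.4 − 25 = 0 → A_y = -21.03 kN.
ΣF_x = 0: no horizontal applied forces, so A_x = 0.

A_x = 0, A_y = -21.03 kN, C_y = 93.11 kN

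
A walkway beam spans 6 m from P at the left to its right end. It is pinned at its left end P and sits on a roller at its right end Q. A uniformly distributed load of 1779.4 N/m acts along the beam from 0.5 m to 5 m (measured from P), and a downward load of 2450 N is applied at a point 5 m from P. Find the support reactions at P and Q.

P_x = 0, P_y = 4746 N, Q_y = 5712 N

Resultant of the distributed load: 1779.4 × 4.5 = 8007.3 N at 2.75 m from P.
Taking moments about P: Q_y·6 − (1779.4·4.5)·2.75 − 2450·5 = 0 → Q_y = 34270.075/6 = 5711.68 ≈ 5712 N.
ΣF_y = 0: P_y + 5711.68 − 1779.4·4.5 − 2450 = 0 → P_y = 4746 N.
ΣF_x = 0: no horizontal applied forces, so P_x = 0.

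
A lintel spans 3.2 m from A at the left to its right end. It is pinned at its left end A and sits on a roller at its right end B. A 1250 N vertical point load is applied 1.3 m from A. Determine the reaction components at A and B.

Taking moments about A: B_y·3.2 − 1250·1.3 = 0 → B_y = 1625/3.2 = 507.812 ≈ 507.8 N.
ΣF_y = 0: A_y + 507.812 − 1250 = 0 → A_y = 742.2 N.
ΣF_x = 0: no horizontal applied forces, so A_x = 0.

A_x = 0, A_y = 742.2 N, B_y = 507.8 N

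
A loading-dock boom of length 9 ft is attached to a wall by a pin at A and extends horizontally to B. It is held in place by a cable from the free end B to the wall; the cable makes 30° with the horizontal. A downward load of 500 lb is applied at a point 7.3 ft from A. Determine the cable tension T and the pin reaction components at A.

T = 811.1 lb, A_x = 702.4 lb, A_y = 94.44 lb

ΣM about A: T·sin30°·9 − 500·7.3 = 0 → T = 3650/(9·0.5) = 811.111 ≈ 811.1 lb.
ΣF_x = 0: A_x − T·cos30° = 0 → A_x = 811.111 × 0.866025 = 702.4 lb.
ΣF_y = 0: A_y + T·sin30° − 500 = 0 → A_y = 500 − 811.111 × 0.5 = 94.44 lb.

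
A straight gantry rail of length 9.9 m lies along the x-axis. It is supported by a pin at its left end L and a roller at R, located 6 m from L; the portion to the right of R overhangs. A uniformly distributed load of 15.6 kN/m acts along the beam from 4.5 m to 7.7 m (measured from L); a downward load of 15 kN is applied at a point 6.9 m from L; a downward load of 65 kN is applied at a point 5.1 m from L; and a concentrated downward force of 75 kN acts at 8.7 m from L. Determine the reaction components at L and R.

L_x = 0, L_y = -27.08 kN, R_y = 232.0 kN

Resultant of the distributed load: 15.6 × 3.2 = 49.92 kN at 6.1 m from L.
Taking moments about L: R_y·6 − (15.6·3.2)·6.1 − 15·6.9 − 65·5.1 − 75·8.7 = 0 → R_y = 1392.012/6 = 232.002 ≈ 232.0 kN.
ΣF_y = 0: L_y + 232.002 − 15.6·3.2 − 15 − 65 − 75 = 0 → L_y = -27.08 kN.
ΣF_x = 0: no horizontal applied forces, so L_x = 0.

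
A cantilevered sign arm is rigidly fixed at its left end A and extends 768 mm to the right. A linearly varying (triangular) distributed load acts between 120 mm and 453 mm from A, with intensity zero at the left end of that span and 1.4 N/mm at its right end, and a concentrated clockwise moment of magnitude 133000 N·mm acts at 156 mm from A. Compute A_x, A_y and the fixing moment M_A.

Resultant of the triangular load: ½ × 1.4 × 333 = 233.1 N, acting at 342 mm from A (one-third of the span from the peak).
ΣF_x = 0: A_x = 0.
ΣF_y = 0: A_y − ½·1.4·333 = 0 → A_y = 233.1 N.
ΣM about A: M_A − (½·1.4·333)·342 − 133000 = 0 → M_A = 212700 N·mm.

A_x = 0, A_y = 233.1 N, M_A = 212700 N·mm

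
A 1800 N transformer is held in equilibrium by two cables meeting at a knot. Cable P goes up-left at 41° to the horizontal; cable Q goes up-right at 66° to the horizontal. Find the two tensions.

T_P = 765.6 N, T_Q = 1421 N

ΣF_x = 0: −T_P·cos41° + T_Q·cos66° = 0 → T_Q = 1.85552·T_P.
ΣF_y = 0: T_P·sin41° + T_Q·sin66° = 1800.
Substitute: T_P·(0.656059 + 1.85552·0.913545) = 1800 → T_P = 765.58 ≈ 765.6 N.
Then T_Q = 1.85552 × 765.58 = 1421 N.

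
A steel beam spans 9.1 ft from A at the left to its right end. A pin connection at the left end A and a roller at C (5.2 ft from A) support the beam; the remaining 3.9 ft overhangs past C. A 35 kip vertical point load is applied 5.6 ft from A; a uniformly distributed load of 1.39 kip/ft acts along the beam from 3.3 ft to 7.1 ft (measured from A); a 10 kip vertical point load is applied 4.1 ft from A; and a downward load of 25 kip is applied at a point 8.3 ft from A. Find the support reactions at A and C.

A_x = 0, A_y = -15.48 kip, C_y = 90.76 kip

Resultant of the distributed load: 1.39 × 3.8 = 5.282 kip at 5.2 ft from A.
Taking moments about A: C_y·5.2 − 35·5.6 − (1.39·3.8)·5.2 − 10·4.1 − 25·8.3 = 0 → C_y = 471.9664/5.2 = 90.7628 ≈ 90.76 kip.
ΣF_y = 0: A_y + 90.7628 − 35 − 1.39·3.8 − 10 − 25 = 0 → A_y = -15.48 kip.
ΣF_x = 0: no horizontal applied forces, so A_x = 0.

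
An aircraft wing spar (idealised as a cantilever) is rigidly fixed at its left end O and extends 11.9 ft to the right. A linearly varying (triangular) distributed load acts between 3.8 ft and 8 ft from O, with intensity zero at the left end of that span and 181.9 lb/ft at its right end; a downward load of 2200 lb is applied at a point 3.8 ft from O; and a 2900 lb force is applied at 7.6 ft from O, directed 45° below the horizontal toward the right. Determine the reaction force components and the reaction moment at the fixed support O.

O_x = -2051 lb, O_y = 4633 lb, M_O = 26470 lb·ft

Resultant of the triangular load: ½ × 181.9 × 4.2 = 381.99 lb, acting at 6.6 ft from O (one-third of the span from the peak).
ΣF_x = 0: O_x + 2900·cos45° = 0 → O_x = -2051 lb.
ΣF_y = 0: O_y − ½·181.9·4.2 − 2200 − 2900·sin45° = 0 → O_y = 4633 lb.
ΣM about O: M_O − (½·181.9·4.2)·6.6 − 2200·3.8 − 2900·sin45°·7.6 = 0 → M_O = 26470 lb·ft.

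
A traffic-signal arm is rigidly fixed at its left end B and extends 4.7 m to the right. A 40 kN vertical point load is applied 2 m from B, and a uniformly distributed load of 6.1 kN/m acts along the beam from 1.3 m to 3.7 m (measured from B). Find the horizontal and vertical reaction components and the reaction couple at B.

B_x = 0, B_y = 54.64 kN, M_B = 116.6 kN·m

Resultant of the distributed load: 6.1 × 2.4 = 14.64 kN at 2.5 m from B.
ΣF_x = 0: B_x = 0.
ΣF_y = 0: B_y − 40 − 6.1·2.4 = 0 → B_y = 54.64 kN.
ΣM about B: M_B − 40·2 − (6.1·2.4)·2.5 = 0 → M_B = 116.6 kN·m.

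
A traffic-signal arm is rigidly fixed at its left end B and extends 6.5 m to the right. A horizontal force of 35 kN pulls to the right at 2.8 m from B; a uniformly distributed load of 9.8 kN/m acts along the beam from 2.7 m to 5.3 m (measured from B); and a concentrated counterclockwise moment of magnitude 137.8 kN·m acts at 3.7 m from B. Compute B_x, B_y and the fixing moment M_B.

Resultant of the distributed load: 9.8 × 2.6 = 25.48 kN at 4 m from B.
ΣF_x = 0: B_x + 35 = 0 → B_x = -35.00 kN.
ΣF_y = 0: B_y − 9.8·2.6 = 0 → B_y = 25.48 kN.
ΣM about B: M_B − (9.8·2.6)·4 + 137.8 = 0 → M_B = -35.88 kN·m.

B_x = -35.00 kN, B_y = 25.48 kN, M_B = -35.88 kN·m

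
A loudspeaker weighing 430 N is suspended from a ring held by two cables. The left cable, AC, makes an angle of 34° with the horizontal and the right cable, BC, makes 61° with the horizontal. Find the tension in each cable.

ΣF_x = 0: −T_AC·cos34° + T_BC·cos61° = 0 → T_BC = 1.71003·T_AC.
ΣF_y = 0: T_AC·sin34° + T_BC·sin61° = 430.
Substitute: T_AC·(0.559193 + 1.71003·0.87462) = 430 → T_AC = 209.264 ≈ 209.3 N.
Then T_BC = 1.71003 × 209.264 = 357.8 N.

T_AC = 209.3 N, T_BC = 357.8 N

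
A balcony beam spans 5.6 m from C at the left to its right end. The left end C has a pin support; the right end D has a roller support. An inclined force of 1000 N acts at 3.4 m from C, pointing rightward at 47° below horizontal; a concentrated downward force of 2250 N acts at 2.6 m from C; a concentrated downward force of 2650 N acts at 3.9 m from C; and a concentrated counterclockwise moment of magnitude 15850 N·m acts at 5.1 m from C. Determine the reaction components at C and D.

C_x = -682.0 N, C_y = 5127 N, D_y = 503.9 N

ΣM about C: D_y·5.6 − 1000·sin47°·3.4 − 2250·2.6 − 2650·3.9 + 15850 = 0 → D_y = 2821.6/5.6 = 503.857 ≈ 503.9 N.
ΣF_y = 0: C_y + 503.857 − 1000·sin47° − 2250 − 2650 = 0 → C_y = 5127 N.
ΣF_x = 0: C_x + 1000·cos47° = 0 → C_x = -682.0 N.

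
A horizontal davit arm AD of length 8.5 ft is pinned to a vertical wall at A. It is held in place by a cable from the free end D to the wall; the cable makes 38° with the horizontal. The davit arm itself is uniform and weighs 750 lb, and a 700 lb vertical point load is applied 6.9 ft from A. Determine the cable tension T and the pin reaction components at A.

T = 1532 lb, A_x = 1207 lb, A_y = 506.8 lb

ΣM about A: T·sin38°·8.5 − 750·4.25 − 700·6.9 = 0 → T = 8017.5/(8.5·0.615661) = 1532.07 ≈ 1532 lb.
ΣF_x = 0: A_x − T·cos38° = 0 → A_x = 1532.07 × 0.788011 = 1207 lb.
ΣF_y = 0: A_y + T·sin38° − 750 − 700 = 0 → A_y = 1450 − 1532.07 × 0.615661 = 506.8 lb.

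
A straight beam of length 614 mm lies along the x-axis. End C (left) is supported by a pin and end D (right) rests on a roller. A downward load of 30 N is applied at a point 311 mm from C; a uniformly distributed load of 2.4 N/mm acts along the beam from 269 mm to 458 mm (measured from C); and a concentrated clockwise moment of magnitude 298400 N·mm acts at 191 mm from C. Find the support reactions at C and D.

Resultant of the distributed load: 2.4 × 189 = 453.6 N at 363.5 mm from C.
Moments about C: D_y·614 − 30·311 − (2.4·189)·363.5 − 298400 = 0 → D_y = 472613.6/614 = 769.729 ≈ 769.7 N.
ΣF_y = 0: C_y + 769.729 − 30 − 2.4·189 = 0 → C_y = -286.1 N.
ΣF_x = 0: no horizontal applied forces, so C_x = 0.

C_x = 0, C_y = -286.1 N, D_y = 769.7 N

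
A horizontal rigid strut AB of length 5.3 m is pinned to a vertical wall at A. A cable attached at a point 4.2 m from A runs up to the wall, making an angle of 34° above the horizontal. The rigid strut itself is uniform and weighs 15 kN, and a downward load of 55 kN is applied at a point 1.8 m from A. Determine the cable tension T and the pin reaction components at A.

ΣM about A: T·sin34°·4.2 − 15·2.65 − 55·1.8 = 0 → T = 138.75/(4.2·0.559193) = 59.0775 ≈ 59.08 kN.
ΣF_x = 0: A_x − T·cos34° = 0 → A_x = 59.0775 × 0.829038 = 48.98 kN.
ΣF_y = 0: A_y + T·sin34° − 15 − 55 = 0 → A_y = 70 − 59.0775 × 0.559193 = 36.96 kN.

T = 59.08 kN, A_x = 48.98 kN, A_y = 36.96 kN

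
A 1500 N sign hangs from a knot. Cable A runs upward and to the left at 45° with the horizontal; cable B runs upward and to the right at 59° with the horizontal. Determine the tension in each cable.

ΣF_x = 0: −T_A·cos45° + T_B·cos59° = 0 → T_B = 1.37292·T_A.
ΣF_y = 0: T_A·sin45° + T_B·sin59° = 1500.
Substitute: T_A·(0.707107 + 1.37292·0.857167) = 1500 → T_A = 796.208 ≈ 796.2 N.
Then T_B = 1.37292 × 796.208 = 1093 N.

T_A = 796.2 N, T_B = 1093 N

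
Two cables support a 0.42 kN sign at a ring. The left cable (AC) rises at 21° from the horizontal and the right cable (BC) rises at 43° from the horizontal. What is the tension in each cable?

T_AC = 0.3418 kN, T_BC = 0.4363 kN

ΣF_x = 0: −T_AC·cos21° + T_BC·cos43° = 0 → T_BC = 1.27651·T_AC.
ΣF_y = 0: T_AC·sin21° + T_BC·sin43° = 0.42.
Substitute: T_AC·(0.358368 + 1.27651·0.681998) = 0.42 → T_AC = 0.341756 ≈ 0.3418 kN.
Then T_BC = 1.27651 × 0.341756 = 0.4363 kN.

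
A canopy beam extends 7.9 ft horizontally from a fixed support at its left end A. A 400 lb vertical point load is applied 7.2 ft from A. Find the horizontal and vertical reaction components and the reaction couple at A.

A_x = 0, A_y = 400.0 lb, M_A = 2880 lb·ft

ΣF_x = 0: A_x = 0.
ΣF_y = 0: A_y − 400 = 0 → A_y = 400.0 lb.
ΣM about A: M_A − 400·7.2 = 0 → M_A = 2880 lb·ft.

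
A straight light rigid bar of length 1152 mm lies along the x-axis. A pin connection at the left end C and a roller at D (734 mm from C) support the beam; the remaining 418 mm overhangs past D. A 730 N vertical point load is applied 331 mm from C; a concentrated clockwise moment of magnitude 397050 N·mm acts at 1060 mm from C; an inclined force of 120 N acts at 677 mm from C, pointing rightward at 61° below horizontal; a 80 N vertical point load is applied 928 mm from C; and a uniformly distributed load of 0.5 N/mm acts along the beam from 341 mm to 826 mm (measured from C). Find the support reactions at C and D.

C_x = -58.18 N, C_y = -103.4 N, D_y = 1261 N

Resultant of the distributed load: 0.5 × 485 = 242.5 N at 583.5 mm from C.
ΣM about C: D_y·734 − 730·331 − 397050 − 120·sin61°·677 − 80·928 − (0.5·485)·583.5 = 0 → D_y = 925473/734 = 1260.86 ≈ 1261 N.
ΣF_y = 0: C_y + 1260.86 − 730 − 120·sin61° − 80 − 0.5·485 = 0 → C_y = -103.4 N.
ΣF_x = 0: C_x + 120·cos61° = 0 → C_x = -58.18 N.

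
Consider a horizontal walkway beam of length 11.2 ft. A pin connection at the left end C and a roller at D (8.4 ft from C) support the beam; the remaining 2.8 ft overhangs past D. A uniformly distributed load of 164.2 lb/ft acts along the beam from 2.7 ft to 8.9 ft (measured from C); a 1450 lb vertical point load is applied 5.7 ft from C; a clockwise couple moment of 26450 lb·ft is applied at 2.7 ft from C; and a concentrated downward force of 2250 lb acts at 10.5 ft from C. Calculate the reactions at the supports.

C_x = 0, C_y = -2930 lb, D_y = 7648 lb

Resultant of the distributed load: 164.2 × 6.2 = 1018.04 lb at 5.8 ft from C.
Moments about C: D_y·8.4 − (164.2·6.2)·5.8 − 1450·5.7 − 26450 − 2250·10.5 = 0 → D_y = 64244.632/8.4 = 7648.17 ≈ 7648 lb.
ΣF_y = 0: C_y + 7648.17 − 164.2·6.2 − 1450 − 2250 = 0 → C_y = -2930 lb.
ΣF_x = 0: no horizontal applied forces, so C_x = 0.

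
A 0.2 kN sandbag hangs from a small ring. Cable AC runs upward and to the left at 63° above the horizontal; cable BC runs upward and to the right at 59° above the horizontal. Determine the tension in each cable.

ΣF_x = 0: −T_AC·cos63° + T_BC·cos59° = 0 → T_BC = 0.88147·T_AC.
ΣF_y = 0: T_AC·sin63° + T_BC·sin59° = 0.2.
Substitute: T_AC·(0.891007 + 0.88147·0.857167) = 0.2 → T_AC = 0.121464 ≈ 0.1215 kN.
Then T_BC = 0.88147 × 0.121464 = 0.1071 kN.

T_AC = 0.1215 kN, T_BC = 0.1071 kN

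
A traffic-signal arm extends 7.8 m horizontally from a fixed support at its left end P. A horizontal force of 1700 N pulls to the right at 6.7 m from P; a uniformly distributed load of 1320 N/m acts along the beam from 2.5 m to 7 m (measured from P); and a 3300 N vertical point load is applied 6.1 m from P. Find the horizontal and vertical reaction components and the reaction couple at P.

P_x = -1700 N, P_y = 9240 N, M_P = 48340 N·m

Resultant of the distributed load: 1320 × 4.5 = 5940 N at 4.75 m from P.
ΣF_x = 0: P_x + 1700 = 0 → P_x = -1700 N.
ΣF_y = 0: P_y − 1320·4.5 − 3300 = 0 → P_y = 9240 N.
ΣM about P: M_P − (1320·4.5)·4.75 − 3300·6.1 = 0 → M_P = 48340 N·m.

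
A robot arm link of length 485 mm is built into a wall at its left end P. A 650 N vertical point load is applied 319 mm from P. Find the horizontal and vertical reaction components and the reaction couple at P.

P_x = 0, P_y = 650.0 N, M_P = 207400 N·mm

ΣF_x = 0: P_x = 0.
ΣF_y = 0: P_y − 650 = 0 → P_y = 650.0 N.
ΣM about P: M_P − 650·319 = 0 → M_P = 207400 N·mm.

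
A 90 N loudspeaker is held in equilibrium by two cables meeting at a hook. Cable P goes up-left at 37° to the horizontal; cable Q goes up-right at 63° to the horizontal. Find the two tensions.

T_P = 41.49 N, T_Q = 72.99 N

ΣF_x = 0: −T_P·cos37° + T_Q·cos63° = 0 → T_Q = 1.75915·T_P.
ΣF_y = 0: T_P·sin37° + T_Q·sin63° = 90.
Substitute: T_P·(0.601815 + 1.75915·0.891007) = 90 → T_P = 41.4894 ≈ 41.49 N.
Then T_Q = 1.75915 × 41.4894 = 72.99 N.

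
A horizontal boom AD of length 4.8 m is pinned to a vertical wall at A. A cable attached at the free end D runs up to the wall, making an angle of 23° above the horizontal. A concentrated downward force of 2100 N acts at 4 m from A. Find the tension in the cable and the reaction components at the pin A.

ΣM about A: T·sin23°·4.8 − 2100·4 = 0 → T = 8400/(4.8·0.390731) = 4478.78 ≈ 4479 N.
ΣF_x = 0: A_x − T·cos23° = 0 → A_x = 4478.78 × 0.920505 = 4123 N.
ΣF_y = 0: A_y + T·sin23° − 2100 = 0 → A_y = 2100 − 4478.78 × 0.390731 = 350.0 N.

T = 4479 N, A_x = 4123 N, A_y = 350.0 N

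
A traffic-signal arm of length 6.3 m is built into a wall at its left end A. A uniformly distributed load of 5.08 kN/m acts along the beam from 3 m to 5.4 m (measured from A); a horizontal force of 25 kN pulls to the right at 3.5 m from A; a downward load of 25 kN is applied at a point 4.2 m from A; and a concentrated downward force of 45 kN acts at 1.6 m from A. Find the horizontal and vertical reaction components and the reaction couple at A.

A_x = -25.00 kN, A_y = 82.19 kN, M_A = 228.2 kN·m

Resultant of the distributed load: 5.08 × 2.4 = 12.192 kN at 4.2 m from A.
ΣF_x = 0: A_x + 25 = 0 → A_x = -25.00 kN.
ΣF_y = 0: A_y − 5.08·2.4 − 25 − 45 = 0 → A_y = 82.19 kN.
ΣM about A: M_A − (5.08·2.4)·4.2 − 25·4.2 − 45·1.6 = 0 → M_A = 228.2 kN·m.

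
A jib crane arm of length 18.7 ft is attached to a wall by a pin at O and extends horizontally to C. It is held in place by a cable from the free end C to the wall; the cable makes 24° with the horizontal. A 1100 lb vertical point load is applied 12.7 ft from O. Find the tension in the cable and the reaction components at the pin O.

T = 1837 lb, O_x = 1678 lb, O_y = 352.9 lb

ΣM about O: T·sin24°·18.7 − 1100·12.7 = 0 → T = 13970/(18.7·0.406737) = 1836.71 ≈ 1837 lb.
ΣF_x = 0: O_x − T·cos24° = 0 → O_x = 1836.71 × 0.913545 = 1678 lb.
ΣF_y = 0: O_y + T·sin24° − 1100 = 0 → O_y = 1100 − 1836.71 × 0.406737 = 352.9 lb.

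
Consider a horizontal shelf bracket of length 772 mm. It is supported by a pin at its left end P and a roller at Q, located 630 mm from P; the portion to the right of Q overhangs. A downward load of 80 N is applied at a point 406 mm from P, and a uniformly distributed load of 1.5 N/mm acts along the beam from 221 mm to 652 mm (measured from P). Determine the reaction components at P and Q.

P_x = 0, P_y = 227.0 N, Q_y = 499.5 N

Resultant of the distributed load: 1.5 × 431 = 646.5 N at 436.5 mm from P.
Moments about P: Q_y·630 − 80·406 − (1.5·431)·436.5 = 0 → Q_y = 314677.25/630 = 499.488 ≈ 499.5 N.
ΣF_y = 0: P_y + 499.488 − 80 − 1.5·431 = 0 → P_y = 227.0 N.
ΣF_x = 0: no horizontal applied forces, so P_x = 0.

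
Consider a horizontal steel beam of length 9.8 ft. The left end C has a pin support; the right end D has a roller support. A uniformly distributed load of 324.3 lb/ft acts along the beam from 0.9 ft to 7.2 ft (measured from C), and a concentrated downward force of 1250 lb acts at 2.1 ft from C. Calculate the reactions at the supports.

C_x = 0, C_y = 2181 lb, D_y = 1112 lb

Resultant of the distributed load: 324.3 × 6.3 = 2043.09 lb at 4.05 ft from C.
ΣM about C: D_y·9.8 − (324.3·6.3)·4.05 − 1250·2.1 = 0 → D_y = 10899.5145/9.8 = 1112.2 ≈ 1112 lb.
ΣF_y = 0: C_y + 1112.2 − 324.3·6.3 − 1250 = 0 → C_y = 2181 lb.
ΣF_x = 0: no horizontal applied forces, so C_x = 0.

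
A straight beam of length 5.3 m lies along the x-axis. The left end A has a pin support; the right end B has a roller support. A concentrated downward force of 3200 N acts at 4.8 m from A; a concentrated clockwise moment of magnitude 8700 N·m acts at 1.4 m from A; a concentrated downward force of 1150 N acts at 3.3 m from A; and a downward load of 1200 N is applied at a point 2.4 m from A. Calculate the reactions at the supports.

Taking moments about A: B_y·5.3 − 3200·4.8 − 8700 − 1150·3.3 − 1200·2.4 = 0 → B_y = 30735/5.3 = 5799.06 ≈ 5799 N.
ΣF_y = 0: A_y + 5799.06 − 3200 − 1150 − 1200 = 0 → A_y = -249.1 N.
ΣF_x = 0: no horizontal applied forces, so A_x = 0.

A_x = 0, A_y = -249.1 N, B_y = 5799 N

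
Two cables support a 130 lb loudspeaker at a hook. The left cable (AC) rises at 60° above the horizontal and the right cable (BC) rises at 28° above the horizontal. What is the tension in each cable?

ΣF_x = 0: −T_AC·cos60° + T_BC·cos28° = 0 → T_BC = 0.566285·T_AC.
ΣF_y = 0: T_AC·sin60° + T_BC·sin28° = 130.
Substitute: T_AC·(0.866025 + 0.566285·0.469472) = 130 → T_AC = 114.853 ≈ 114.9 lb.
Then T_BC = 0.566285 × 114.853 = 65.04 lb.

T_AC = 114.9 lb, T_BC = 65.04 lb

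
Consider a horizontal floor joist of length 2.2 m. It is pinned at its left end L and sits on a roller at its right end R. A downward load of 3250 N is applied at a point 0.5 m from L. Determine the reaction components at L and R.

L_x = 0, L_y = 2511 N, R_y = 738.6 N

Taking moments about L: R_y·2.2 − 3250·0.5 = 0 → R_y = 1625/2.2 = 738.636 ≈ 738.6 N.
ΣF_y = 0: L_y + 738.636 − 3250 = 0 → L_y = 2511 N.
ΣF_x = 0: no horizontal applied forces, so L_x = 0.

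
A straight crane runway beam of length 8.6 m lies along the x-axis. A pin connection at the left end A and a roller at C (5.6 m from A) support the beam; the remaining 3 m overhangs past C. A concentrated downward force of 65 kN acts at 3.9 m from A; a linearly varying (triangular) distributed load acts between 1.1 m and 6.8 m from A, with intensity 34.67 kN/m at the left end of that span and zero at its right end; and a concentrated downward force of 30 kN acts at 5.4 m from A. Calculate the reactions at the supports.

A_x = 0, A_y = 66.68 kN, C_y = 127.1 kN

Resultant of the triangular load: ½ × 34.67 × 5.7 = 98.8095 kN, acting at 3 m from A (one-third of the span from the peak).
Moments about A: C_y·5.6 − 65·3.9 − (½·34.67·5.7)·3 − 30·5.4 = 0 → C_y = 711.9285/5.6 = 127.13 ≈ 127.1 kN.
ΣF_y = 0: A_y + 127.13 − 65 − ½·34.67·5.7 − 30 = 0 → A_y = 66.68 kN.
ΣF_x = 0: no horizontal applied forces, so A_x = 0.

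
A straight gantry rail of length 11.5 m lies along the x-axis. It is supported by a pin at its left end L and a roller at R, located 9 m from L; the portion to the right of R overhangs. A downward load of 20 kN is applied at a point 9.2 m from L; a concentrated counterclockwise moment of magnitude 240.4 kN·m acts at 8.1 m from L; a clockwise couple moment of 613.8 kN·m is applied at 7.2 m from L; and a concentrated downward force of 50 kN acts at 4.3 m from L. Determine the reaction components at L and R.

L_x = 0, L_y = -15.82 kN, R_y = 85.82 kN

ΣM about L: R_y·9 − 20·9.2 + 240.4 − 613.8 − 50·4.3 = 0 → R_y = 772.4/9 = 85.8222 ≈ 85.82 kN.
ΣF_y = 0: L_y + 85.8222 − 20 − 50 = 0 → L_y = -15.82 kN.
ΣF_x = 0: no horizontal applied forces, so L_x = 0.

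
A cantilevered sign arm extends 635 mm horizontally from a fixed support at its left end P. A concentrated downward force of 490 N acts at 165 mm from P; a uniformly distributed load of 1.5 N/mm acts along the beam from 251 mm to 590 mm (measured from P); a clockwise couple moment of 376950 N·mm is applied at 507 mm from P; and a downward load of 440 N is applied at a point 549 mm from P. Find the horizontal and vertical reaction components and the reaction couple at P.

P_x = 0, P_y = 1438 N, M_P = 913200 N·mm

Resultant of the distributed load: 1.5 × 339 = 508.5 N at 420.5 mm from P.
ΣF_x = 0: P_x = 0.
ΣF_y = 0: P_y − 490 − 1.5·339 − 440 = 0 → P_y = 1438 N.
ΣM about P: M_P − 490·165 − (1.5·339)·420.5 − 376950 − 440·549 = 0 → M_P = 913200 N·mm.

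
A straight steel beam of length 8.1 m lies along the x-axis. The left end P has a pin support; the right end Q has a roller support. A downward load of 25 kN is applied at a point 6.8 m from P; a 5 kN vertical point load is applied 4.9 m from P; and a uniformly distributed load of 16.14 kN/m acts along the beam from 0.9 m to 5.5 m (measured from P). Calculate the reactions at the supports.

P_x = 0, P_y = 50.90 kN, Q_y = 53.34 kN

Resultant of the distributed load: 16.14 × 4.6 = 74.244 kN at 3.2 m from P.
Moments about P: Q_y·8.1 − 25·6.8 − 5·4.9 − (16.14·4.6)·3.2 = 0 → Q_y = 432.0808/8.1 = 53.3433 ≈ 53.34 kN.
ΣF_y = 0: P_y + 53.3433 − 25 − 5 − 16.14·4.6 = 0 → P_y = 50.90 kN.
ΣF_x = 0: no horizontal applied forces, so P_x = 0.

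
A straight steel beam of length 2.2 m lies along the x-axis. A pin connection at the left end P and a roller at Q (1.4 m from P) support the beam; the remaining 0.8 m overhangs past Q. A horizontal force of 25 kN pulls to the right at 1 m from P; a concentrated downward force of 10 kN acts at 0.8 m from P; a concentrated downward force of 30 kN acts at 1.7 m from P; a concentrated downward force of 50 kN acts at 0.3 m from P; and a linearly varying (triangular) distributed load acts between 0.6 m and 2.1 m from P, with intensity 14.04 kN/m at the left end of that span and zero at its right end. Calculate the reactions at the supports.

Resultant of the triangular load: ½ × 14.04 × 1.5 = 10.53 kN, acting at 1.1 m from P (one-third of the span from the peak).
Moments about P: Q_y·1.4 − 10·0.8 − 30·1.7 − 50·0.3 − (½·14.04·1.5)·1.1 = 0 → Q_y = 85.583/1.4 = 61.1307 ≈ 61.13 kN.
ΣF_y = 0: P_y + 61.1307 − 10 − 30 − 50 − ½·14.04·1.5 = 0 → P_y = 39.40 kN.
ΣF_x = 0: P_x + 25 = 0 → P_x = -25.00 kN.

P_x = -25.00 kN, P_y = 39.40 kN, Q_y = 61.13 kN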